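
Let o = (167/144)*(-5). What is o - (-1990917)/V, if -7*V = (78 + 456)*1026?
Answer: -7605949/243504 ≈ -31.235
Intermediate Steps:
V = -547884/7 (V = -(78 + 456)*1026/7 = -534*1026/7 = -⅐*547884 = -547884/7 ≈ -78269.)
o = -835/144 (o = (167*(1/144))*(-5) = (167/144)*(-5) = -835/144 ≈ -5.7986)
o - (-1990917)/V = -835/144 - (-1990917)/(-547884/7) = -835/144 - (-1990917)*(-7)/547884 = -835/144 - 1*1548491/60876 = -835/144 - 1548491/60876 = -7605949/243504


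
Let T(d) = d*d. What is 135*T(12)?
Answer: 19440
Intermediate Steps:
T(d) = d²
135*T(12) = 135*12² = 135*144 = 19440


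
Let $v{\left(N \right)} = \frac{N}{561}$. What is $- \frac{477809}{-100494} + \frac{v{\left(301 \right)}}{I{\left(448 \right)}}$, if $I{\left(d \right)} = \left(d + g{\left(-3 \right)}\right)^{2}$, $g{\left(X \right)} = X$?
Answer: $\frac{17693599873973}{3721360653450} \approx 4.7546$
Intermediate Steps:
$v{\left(N \right)} = \frac{N}{561}$ ($v{\left(N \right)} = N \frac{1}{561} = \frac{N}{561}$)
$I{\left(d \right)} = \left(-3 + d\right)^{2}$ ($I{\left(d \right)} = \left(d - 3\right)^{2} = \left(-3 + d\right)^{2}$)
$- \frac{477809}{-100494} + \frac{v{\left(301 \right)}}{I{\left(448 \right)}} = - \frac{477809}{-100494} + \frac{\frac{1}{561} \cdot 301}{\left(-3 + 448\right)^{2}} = \left(-477809\right) \left(- \frac{1}{100494}\right) + \frac{301}{561 \cdot 445^{2}} = \frac{477809}{100494} + \frac{301}{561 \cdot 198025} = \frac{477809}{100494} + \frac{301}{561} \cdot \frac{1}{198025} = \frac{477809}{100494} + \frac{301}{111092025} = \frac{17693599873973}{3721360653450}$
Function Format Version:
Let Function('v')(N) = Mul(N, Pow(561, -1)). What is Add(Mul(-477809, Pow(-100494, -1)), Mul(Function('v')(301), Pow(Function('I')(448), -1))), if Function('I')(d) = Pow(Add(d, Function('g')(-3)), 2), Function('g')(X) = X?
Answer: Rational(17693599873973, 3721360653450) ≈ 4.7546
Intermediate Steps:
Function('v')(N) = Mul(Rational(1, 561), N) (Function('v')(N) = Mul(N, Rational(1, 561)) = Mul(Rational(1, 561), N))
Function('I')(d) = Pow(Add(-3, d), 2) (Function('I')(d) = Pow(Add(d, -3), 2) = Pow(Add(-3, d), 2))
Add(Mul(-477809, Pow(-100494, -1)), Mul(Function('v')(301), Pow(Function('I')(448), -1))) = Add(Mul(-477809, Pow(-100494, -1)), Mul(Mul(Rational(1, 561), 301), Pow(Pow(Add(-3, 448), 2), -1))) = Add(Mul(-477809, Rational(-1, 100494)), Mul(Rational(301, 561), Pow(Pow(445, 2), -1))) = Add(Rational(477809, 100494), Mul(Rational(301, 561), Pow(198025, -1))) = Add(Rational(477809, 100494), Mul(Rational(301, 561), Rational(1, 198025))) = Add(Rational(477809, 100494), Rational(301, 111092025)) = Rational(17693599873973, 3721360653450)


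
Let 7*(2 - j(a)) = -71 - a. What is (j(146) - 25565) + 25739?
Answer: 207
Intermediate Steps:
j(a) = 85/7 + a/7 (j(a) = 2 - (-71 - a)/7 = 2 + (71/7 + a/7) = 85/7 + a/7)
(j(146) - 25565) + 25739 = ((85/7 + (1/7)*146) - 25565) + 25739 = ((85/7 + 146/7) - 25565) + 25739 = (33 - 25565) + 25739 = -25532 + 25739 = 207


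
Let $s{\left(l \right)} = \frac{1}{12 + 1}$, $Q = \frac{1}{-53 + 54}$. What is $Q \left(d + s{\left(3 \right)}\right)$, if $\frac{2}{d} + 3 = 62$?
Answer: $\frac{85}{767} \approx 0.11082$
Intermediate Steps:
$d = \frac{2}{59}$ ($d = \frac{2}{-3 + 62} = \frac{2}{59} \approx 0.033898$)
$Q = 1$ ($Q = 1^{-1} = 1$)
$s{\left(l \right)} = \frac{1}{13}$
$Q \left(d + s{\left(3 \right)}\right) = 1 \left(\frac{2}{59} + \frac{1}{13}\right) = 1 \cdot \frac{85}{767} = \frac{85}{767}$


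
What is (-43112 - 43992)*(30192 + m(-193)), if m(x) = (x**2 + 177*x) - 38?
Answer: -2895511168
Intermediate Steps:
m(x) = -38 + x**2 + 177*x
(-43112 - 43992)*(30192 + m(-193)) = (-43112 - 43992)*(30192 + (-38 + (-193)**2 + 177*(-193))) = -87104*(30192 + (-38 + 37249 - 34161)) = -87104*(30192 + 3050) = -87104*33242 = -2895511168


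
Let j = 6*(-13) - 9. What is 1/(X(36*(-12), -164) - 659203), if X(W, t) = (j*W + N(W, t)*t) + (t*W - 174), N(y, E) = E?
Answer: -1/524049 ≈ -1.9082e-6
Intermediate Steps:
j = -87 (j = -78 - 9 = -87)
X(W, t) = -174 + t² - 87*W + W*t (X(W, t) = (-87*W + t*t) + (t*W - 174) = (-87*W + t²) + (W*t - 174) = (t² - 87*W) + (-174 + W*t) = -174 + t² - 87*W + W*t)
1/(X(36*(-12), -164) - 659203) = 1/((-174 + (-164)² - 3132*(-12) + (36*(-12))*(-164)) - 659203) = 1/((-174 + 26896 - 87*(-432) - 432*(-164)) - 659203) = 1/((-174 + 26896 + 37584 + 70848) - 659203) = 1/(135154 - 659203) = 1/(-524049) = -1/524049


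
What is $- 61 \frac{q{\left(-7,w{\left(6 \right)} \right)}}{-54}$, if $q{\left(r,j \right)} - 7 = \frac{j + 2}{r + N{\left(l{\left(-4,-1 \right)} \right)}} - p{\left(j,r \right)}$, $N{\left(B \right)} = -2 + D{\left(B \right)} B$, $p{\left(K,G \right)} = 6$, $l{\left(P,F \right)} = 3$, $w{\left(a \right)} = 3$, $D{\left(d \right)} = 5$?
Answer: $\frac{671}{324} \approx 2.071$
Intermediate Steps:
$N{\left(B \right)} = -2 + 5 B$
$q{\left(r,j \right)} = 1 + \frac{2 + j}{13 + r}$ ($q{\left(r,j \right)} = 7 + \left(\frac{j + 2}{r + \left(-2 + 5 \cdot 3\right)} - 6\right) = 7 + \left(\frac{2 + j}{r + \left(-2 + 15\right)} - 6\right) = 7 + \left(\frac{2 + j}{r + 13} - 6\right) = 7 + \left(\frac{2 + j}{13 + r} - 6\right) = 7 + \left(-6 + \frac{2 + j}{13 + r}\right) = 1 + \frac{2 + j}{13 + r}$)
$- 61 \frac{q{\left(-7,w{\left(6 \right)} \right)}}{-54} = - 61 \frac{\frac{1}{13 - 7} \left(15 + 3 - 7\right)}{-54} = - 61 \cdot \frac{1}{6} \cdot 11 \left(- \frac{1}{54}\right) = - 61 \cdot \frac{11}{6} \left(- \frac{1}{54}\right) = \left(-61\right) \left(- \frac{11}{324}\right) = \frac{671}{324}$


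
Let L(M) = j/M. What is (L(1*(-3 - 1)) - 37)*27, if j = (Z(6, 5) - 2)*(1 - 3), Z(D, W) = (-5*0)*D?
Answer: -1026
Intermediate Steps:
Z(D, W) = 0 (Z(D, W) = 0*D = 0)
j = 4 (j = (0 - 2)*(1 - 3) = -2*(-2) = 4)
L(M) = 4/M
(L(1*(-3 - 1)) - 37)*27 = (4/((1*(-3 - 1))) - 37)*27 = (4/((1*(-4))) - 37)*27 = (4/(-4) - 37)*27 = (4*(-1/4) - 37)*27 = (-1 - 37)*27 = -38*27 = -1026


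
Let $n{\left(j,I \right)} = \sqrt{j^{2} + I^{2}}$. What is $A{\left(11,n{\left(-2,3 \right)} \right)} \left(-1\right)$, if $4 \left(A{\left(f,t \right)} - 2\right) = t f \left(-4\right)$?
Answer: $-2 + 11 \sqrt{13} \approx 37.661$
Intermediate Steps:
$n{\left(j,I \right)} = \sqrt{I^{2} + j^{2}}$
$A{\left(f,t \right)} = 2 - f t$ ($A{\left(f,t \right)} = 2 + \frac{t f \left(-4\right)}{4} = 2 + \frac{f t \left(-4\right)}{4} = 2 + \frac{\left(-4\right) f t}{4} = 2 - f t$)
$A{\left(11,n{\left(-2,3 \right)} \right)} \left(-1\right) = \left(2 - 11 \sqrt{3^{2} + \left(-2\right)^{2}}\right) \left(-1\right) = \left(2 - 11 \sqrt{9 + 4}\right) \left(-1\right) = \left(2 - 11 \sqrt{13}\right) \left(-1\right) = -2 + 11 \sqrt{13}$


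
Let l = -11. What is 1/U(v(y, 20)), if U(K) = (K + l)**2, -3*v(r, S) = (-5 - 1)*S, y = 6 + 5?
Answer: 1/841 ≈ 0.0011891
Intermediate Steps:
y = 11
v(r, S) = 2*S (v(r, S) = -(-5 - 1)*S/3 = -(-2)*S = 2*S)
U(K) = (-11 + K)**2 (U(K) = (K - 11)**2 = (-11 + K)**2)
1/U(v(y, 20)) = 1/((-11 + 2*20)**2) = 1/((-11 + 40)**2) = 1/(29**2) = 1/841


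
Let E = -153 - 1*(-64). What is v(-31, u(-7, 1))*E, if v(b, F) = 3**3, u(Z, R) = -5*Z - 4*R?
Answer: -2403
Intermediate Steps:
v(b, F) = 27
E = -89 (E = -153 + 64 = -89)
v(-31, u(-7, 1))*E = 27*(-89) = -2403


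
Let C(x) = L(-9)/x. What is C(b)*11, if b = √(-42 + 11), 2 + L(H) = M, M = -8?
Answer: 110*I*√31/31 ≈ 19.757*I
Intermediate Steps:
L(H) = -10 (L(H) = -2 - 8 = -10)
b = I*√31 (b = √(-31) = I*√31 ≈ 5.5678*I)
C(x) = -10/x
C(b)*11 = -10*(-I*√31/31)*11 = -(-10)*I*√31/31*11 = (10*I*√31/31)*11 = 110*I*√31/31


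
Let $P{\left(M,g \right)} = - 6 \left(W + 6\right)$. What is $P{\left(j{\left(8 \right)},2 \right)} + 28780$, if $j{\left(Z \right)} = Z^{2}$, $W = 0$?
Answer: $28744$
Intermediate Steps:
$P{\left(M,g \right)} = -36$ ($P{\left(M,g \right)} = - 6 \left(0 + 6\right) = \left(-6\right) 6 = -36$)
$P{\left(j{\left(8 \right)},2 \right)} + 28780 = -36 + 28780 = 28744$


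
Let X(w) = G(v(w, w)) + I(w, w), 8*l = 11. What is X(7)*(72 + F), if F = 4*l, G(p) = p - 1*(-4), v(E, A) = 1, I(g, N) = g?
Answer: 930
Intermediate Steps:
l = 11/8 (l = (1/8)*11 = 11/8 ≈ 1.3750)
G(p) = 4 + p (G(p) = p + 4 = 4 + p)
F = 11/2 (F = 4*(11/8) = 11/2 ≈ 5.5000)
X(w) = 5 + w (X(w) = (4 + 1) + w = 5 + w)
X(7)*(72 + F) = (5 + 7)*(72 + 11/2) = 12*(155/2) = 930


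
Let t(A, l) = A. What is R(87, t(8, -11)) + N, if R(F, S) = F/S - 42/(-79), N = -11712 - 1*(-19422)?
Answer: 4879929/632 ≈ 7721.4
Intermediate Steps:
N = 7710 (N = -11712 + 19422 = 7710)
R(F, S) = 42/79 + F/S (R(F, S) = F/S - 42*(-1/79) = F/S + 42/79 = 42/79 + F/S)
R(87, t(8, -11)) + N = (42/79 + 87/8) + 7710 = 7209/632 + 7710 = 4879929/632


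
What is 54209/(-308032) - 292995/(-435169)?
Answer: 66661759519/134045977408 ≈ 0.49730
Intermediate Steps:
54209/(-308032) - 292995/(-435169) = 54209*(-1/308032) - 292995*(-1/435169) = -54209/308032 + 292995/435169 = 66661759519/134045977408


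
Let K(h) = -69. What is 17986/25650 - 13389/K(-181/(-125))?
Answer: 57444814/294975 ≈ 194.74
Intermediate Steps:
17986/25650 - 13389/K(-181/(-125)) = 17986/25650 - 13389/(-69) = 17986*(1/25650) - 13389*(-1/69) = 8993/12825 + 4463/23 = 57444814/294975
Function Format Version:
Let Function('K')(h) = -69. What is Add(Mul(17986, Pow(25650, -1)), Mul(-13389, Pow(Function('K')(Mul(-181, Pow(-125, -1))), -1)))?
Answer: Rational(57444814, 294975) ≈ 194.74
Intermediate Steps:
Add(Mul(17986, Pow(25650, -1)), Mul(-13389, Pow(Function('K')(Mul(-181, Pow(-125, -1))), -1))) = Add(Mul(17986, Pow(25650, -1)), Mul(-13389, Pow(-69, -1))) = Add(Mul(17986, Rational(1, 25650)), Mul(-13389, Rational(-1, 69))) = Add(Rational(8993, 12825), Rational(4463, 23)) = Rational(57444814, 294975)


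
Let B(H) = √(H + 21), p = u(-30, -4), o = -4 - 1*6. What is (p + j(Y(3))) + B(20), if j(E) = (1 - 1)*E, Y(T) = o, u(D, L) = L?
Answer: -4 + √41 ≈ 2.4031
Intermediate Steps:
o = -10 (o = -4 - 6 = -10)
Y(T) = -10
j(E) = 0 (j(E) = 0*E = 0)
p = -4
B(H) = √(21 + H)
(p + j(Y(3))) + B(20) = (-4 + 0) + √(21 + 20) = -4 + √41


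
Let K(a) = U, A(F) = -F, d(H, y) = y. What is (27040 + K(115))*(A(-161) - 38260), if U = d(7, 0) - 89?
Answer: -1026806149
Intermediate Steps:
U = -89 (U = 0 - 89 = -89)
K(a) = -89
(27040 + K(115))*(A(-161) - 38260) = (27040 - 89)*(-1*(-161) - 38260) = 26951*(161 - 38260) = 26951*(-38099) = -1026806149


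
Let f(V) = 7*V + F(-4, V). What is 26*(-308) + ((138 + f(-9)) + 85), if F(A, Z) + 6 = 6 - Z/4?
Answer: -31383/4 ≈ -7845.8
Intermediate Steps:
F(A, Z) = -Z/4 (F(A, Z) = -6 + (6 - Z/4) = -Z/4)
f(V) = 27*V/4 (f(V) = 7*V - V/4 = 27*V/4)
26*(-308) + ((138 + f(-9)) + 85) = 26*(-308) + ((138 + (27/4)*(-9)) + 85) = -8008 + ((138 - 243/4) + 85) = -8008 + (309/4 + 85) = -8008 + 649/4 = -31383/4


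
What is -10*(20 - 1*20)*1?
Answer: 0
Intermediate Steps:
-10*(20 - 1*20)*1 = -10*(20 - 20)*1 = -10*0*1 = 0*1 = 0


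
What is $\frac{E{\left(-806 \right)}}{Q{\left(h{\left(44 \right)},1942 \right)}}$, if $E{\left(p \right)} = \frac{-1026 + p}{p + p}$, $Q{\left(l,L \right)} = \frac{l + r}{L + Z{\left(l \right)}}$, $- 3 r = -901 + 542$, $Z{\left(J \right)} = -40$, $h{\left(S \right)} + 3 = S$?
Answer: $\frac{1306674}{97123} \approx 13.454$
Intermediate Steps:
$h{\left(S \right)} = -3 + S$
$r = \frac{359}{3}$ ($r = - \frac{-901 + 542}{3} = \left(- \frac{1}{3}\right) \left(-359\right) = \frac{359}{3} \approx 119.67$)
$Q{\left(l,L \right)} = \frac{\frac{359}{3} + l}{-40 + L}$ ($Q{\left(l,L \right)} = \frac{l + \frac{359}{3}}{L - 40} = \frac{\frac{359}{3} + l}{-40 + L}$)
$E{\left(p \right)} = \frac{-1026 + p}{2 p}$
$\frac{E{\left(-806 \right)}}{Q{\left(h{\left(44 \right)},1942 \right)}} = \frac{\frac{1}{2} \frac{1}{-806} \left(-1026 - 806\right)}{\frac{1}{-40 + 1942} \left(\frac{359}{3} + \left(-3 + 44\right)\right)} = \frac{\frac{1}{2} \left(- \frac{1}{806}\right) \left(-1832\right)}{\frac{1}{1902} \left(\frac{359}{3} + 41\right)} = \frac{458}{403 \cdot \frac{1}{1902} \cdot \frac{482}{3}} = \frac{458}{403 \cdot \frac{241}{2853}} = \frac{458}{403} \cdot \frac{2853}{241} = \frac{1306674}{97123}$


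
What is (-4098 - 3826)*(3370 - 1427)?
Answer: -15396332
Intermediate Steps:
(-4098 - 3826)*(3370 - 1427) = -7924*1943 = -15396332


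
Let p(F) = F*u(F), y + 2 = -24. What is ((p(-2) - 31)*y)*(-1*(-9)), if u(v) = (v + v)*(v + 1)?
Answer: 9126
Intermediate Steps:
u(v) = 2*v*(1 + v) (u(v) = (2*v)*(1 + v) = 2*v*(1 + v))
y = -26 (y = -2 - 24 = -26)
p(F) = 2*F²*(1 + F) (p(F) = F*(2*F*(1 + F)) = 2*F²*(1 + F))
((p(-2) - 31)*y)*(-1*(-9)) = ((2*(-2)²*(1 - 2) - 31)*(-26))*(-1*(-9)) = ((2*4*(-1) - 31)*(-26))*9 = ((-8 - 31)*(-26))*9 = -39*(-26)*9 = 1014*9 = 9126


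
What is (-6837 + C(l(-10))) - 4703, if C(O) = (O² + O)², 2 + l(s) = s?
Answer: 5884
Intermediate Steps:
l(s) = -2 + s
C(O) = (O + O²)²
(-6837 + C(l(-10))) - 4703 = (-6837 + (-2 - 10)²*(1 + (-2 - 10))²) - 4703 = (-6837 + (-12)²*(1 - 12)²) - 4703 = (-6837 + 144*(-11)²) - 4703 = (-6837 + 144*121) - 4703 = (-6837 + 17424) - 4703 = 10587 - 4703 = 5884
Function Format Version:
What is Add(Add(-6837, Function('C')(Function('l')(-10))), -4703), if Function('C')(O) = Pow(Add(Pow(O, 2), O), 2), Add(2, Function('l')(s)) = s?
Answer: 5884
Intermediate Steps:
Function('l')(s) = Add(-2, s)
Function('C')(O) = Pow(Add(O, Pow(O, 2)), 2)
Add(Add(-6837, Function('C')(Function('l')(-10))), -4703) = Add(Add(-6837, Mul(Pow(Add(-2, -10), 2), Pow(Add(1, Add(-2, -10)), 2))), -4703) = Add(Add(-6837, Mul(Pow(-12, 2), Pow(Add(1, -12), 2))), -4703) = Add(Add(-6837, Mul(144, Pow(-11, 2))), -4703) = Add(Add(-6837, Mul(144, 121)), -4703) = Add(Add(-6837, 17424), -4703) = Add(10587, -4703) = 5884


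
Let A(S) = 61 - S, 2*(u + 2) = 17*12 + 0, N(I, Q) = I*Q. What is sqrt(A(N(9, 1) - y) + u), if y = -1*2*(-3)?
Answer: sqrt(158) ≈ 12.570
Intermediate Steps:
u = 100 (u = -2 + (17*12 + 0)/2 = -2 + (204 + 0)/2 = -2 + (1/2)*204 = -2 + 102 = 100)
y = 6 (y = -2*(-3) = 6)
sqrt(A(N(9, 1) - y) + u) = sqrt((61 - (9*1 - 1*6)) + 100) = sqrt((61 - (9 - 6)) + 100) = sqrt((61 - 1*3) + 100) = sqrt((61 - 3) + 100) = sqrt(58 + 100) = sqrt(158)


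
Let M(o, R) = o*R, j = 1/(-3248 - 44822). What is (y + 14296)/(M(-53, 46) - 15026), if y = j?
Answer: -687208719/839494480 ≈ -0.81860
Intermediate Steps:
j = -1/48070 (j = 1/(-48070) = -1/48070 ≈ -2.0803e-5)
M(o, R) = R*o
y = -1/48070 ≈ -2.0803e-5
(y + 14296)/(M(-53, 46) - 15026) = (-1/48070 + 14296)/(46*(-53) - 15026) = 687208719/(48070*(-2438 - 15026)) = (687208719/48070)/(-17464) = (687208719/48070)*(-1/17464) = -687208719/839494480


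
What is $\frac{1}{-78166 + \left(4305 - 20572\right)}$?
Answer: $- \frac{1}{94433} \approx -1.059 \cdot 10^{-5}$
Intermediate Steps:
$\frac{1}{-78166 + \left(4305 - 20572\right)} = \frac{1}{-78166 - 16267} = \frac{1}{-94433} = - \frac{1}{94433}$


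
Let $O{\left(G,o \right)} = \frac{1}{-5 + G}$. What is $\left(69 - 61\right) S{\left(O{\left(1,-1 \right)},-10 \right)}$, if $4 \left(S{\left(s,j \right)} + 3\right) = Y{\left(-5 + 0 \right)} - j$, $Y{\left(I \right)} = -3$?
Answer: $-10$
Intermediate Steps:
$S{\left(s,j \right)} = - \frac{15}{4} - \frac{j}{4}$ ($S{\left(s,j \right)} = -3 + \frac{-3 - j}{4} = -3 - \left(\frac{3}{4} + \frac{j}{4}\right) = - \frac{15}{4} - \frac{j}{4}$)
$\left(69 - 61\right) S{\left(O{\left(1,-1 \right)},-10 \right)} = \left(69 - 61\right) \left(- \frac{15}{4} - - \frac{5}{2}\right) = 8 \left(- \frac{15}{4} + \frac{5}{2}\right) = 8 \left(- \frac{5}{4}\right) = -10$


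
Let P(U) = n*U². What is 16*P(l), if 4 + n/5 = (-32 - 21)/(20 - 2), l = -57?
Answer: -1805000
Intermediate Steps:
n = -625/18 (n = -20 + 5*((-32 - 21)/(20 - 2)) = -20 + 5*(-53/18) = -20 - 265/18 = -625/18 ≈ -34.722)
P(U) = -625*U²/18
16*P(l) = 16*(-625/18*(-57)²) = 16*(-625/18*3249) = 16*(-225625/2) = -1805000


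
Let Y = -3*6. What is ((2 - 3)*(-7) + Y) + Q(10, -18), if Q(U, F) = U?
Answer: -1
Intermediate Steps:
Y = -18
((2 - 3)*(-7) + Y) + Q(10, -18) = ((2 - 3)*(-7) - 18) + 10 = (-1*(-7) - 18) + 10 = (7 - 18) + 10 = -11 + 10 = -1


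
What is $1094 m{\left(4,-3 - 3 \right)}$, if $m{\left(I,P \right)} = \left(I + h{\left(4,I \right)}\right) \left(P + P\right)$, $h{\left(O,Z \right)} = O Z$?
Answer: $-262560$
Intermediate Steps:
$m{\left(I,P \right)} = 10 I P$ ($m{\left(I,P \right)} = \left(I + 4 I\right) \left(P + P\right) = 5 I 2 P = 10 I P$)
$1094 m{\left(4,-3 - 3 \right)} = 1094 \cdot 10 \cdot 4 \left(-3 - 3\right) = 1094 \cdot 10 \cdot 4 \left(-6\right) = 1094 \left(-240\right) = -262560$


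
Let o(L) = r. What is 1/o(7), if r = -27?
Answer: -1/27 ≈ -0.037037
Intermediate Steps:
o(L) = -27
1/o(7) = 1/(-27) = -1/27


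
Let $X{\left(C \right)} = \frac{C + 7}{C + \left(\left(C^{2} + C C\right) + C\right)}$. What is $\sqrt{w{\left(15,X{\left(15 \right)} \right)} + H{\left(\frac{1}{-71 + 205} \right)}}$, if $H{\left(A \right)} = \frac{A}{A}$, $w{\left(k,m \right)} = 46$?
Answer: $\sqrt{47} \approx 6.8557$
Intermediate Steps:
$X{\left(C \right)} = \frac{7 + C}{2 C + 2 C^{2}}$ ($X{\left(C \right)} = \frac{7 + C}{C + \left(\left(C^{2} + C^{2}\right) + C\right)} = \frac{7 + C}{C + \left(2 C^{2} + C\right)} = \frac{7 + C}{C + \left(C + 2 C^{2}\right)} = \frac{7 + C}{2 C + 2 C^{2}}$)
$H{\left(A \right)} = 1$
$\sqrt{w{\left(15,X{\left(15 \right)} \right)} + H{\left(\frac{1}{-71 + 205} \right)}} = \sqrt{46 + 1} = \sqrt{47}$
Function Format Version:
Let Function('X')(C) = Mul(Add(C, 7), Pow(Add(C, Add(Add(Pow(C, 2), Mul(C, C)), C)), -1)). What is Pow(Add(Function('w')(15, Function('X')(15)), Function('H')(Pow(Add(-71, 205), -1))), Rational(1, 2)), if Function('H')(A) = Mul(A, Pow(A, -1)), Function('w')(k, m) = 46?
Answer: Pow(47, Rational(1, 2)) ≈ 6.8557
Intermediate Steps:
Function('X')(C) = Mul(Pow(Add(Mul(2, C), Mul(2, Pow(C, 2))), -1), Add(7, C)) (Function('X')(C) = Mul(Add(7, C), Pow(Add(C, Add(Add(Pow(C, 2), Pow(C, 2)), C)), -1)) = Mul(Add(7, C), Pow(Add(C, Add(Mul(2, Pow(C, 2)), C)), -1)) = Mul(Add(7, C), Pow(Add(C, Add(C, Mul(2, Pow(C, 2)))), -1)) = Mul(Add(7, C), Pow(Add(Mul(2, C), Mul(2, Pow(C, 2))), -1)) = Mul(Pow(Add(Mul(2, C), Mul(2, Pow(C, 2))), -1), Add(7, C)))
Function('H')(A) = 1
Pow(Add(Function('w')(15, Function('X')(15)), Function('H')(Pow(Add(-71, 205), -1))), Rational(1, 2)) = Pow(Add(46, 1), Rational(1, 2)) = Pow(47, Rational(1, 2))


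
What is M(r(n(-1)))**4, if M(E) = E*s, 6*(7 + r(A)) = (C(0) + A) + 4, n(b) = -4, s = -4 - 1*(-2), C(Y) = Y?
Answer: 38416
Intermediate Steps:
s = -2 (s = -4 + 2 = -2)
r(A) = -19/3 + A/6 (r(A) = -7 + ((0 + A) + 4)/6 = -7 + (A + 4)/6 = -7 + (4 + A)/6 = -7 + (2/3 + A/6) = -19/3 + A/6)
M(E) = -2*E (M(E) = E*(-2) = -2*E)
M(r(n(-1)))**4 = (-2*(-19/3 + (1/6)*(-4)))**4 = (-2*(-19/3 - 2/3))**4 = (-2*(-7))**4 = 14**4 = 38416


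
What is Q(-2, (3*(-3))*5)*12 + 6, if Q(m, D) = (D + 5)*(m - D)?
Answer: -20634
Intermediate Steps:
Q(m, D) = (5 + D)*(m - D)
Q(-2, (3*(-3))*5)*12 + 6 = (-((3*(-3))*5)² - 5*3*(-3)*5 + 5*(-2) + ((3*(-3))*5)*(-2))*12 + 6 = (-(-9*5)² - (-45)*5 - 10 - 9*5*(-2))*12 + 6 = (-1*(-45)² - 5*(-45) - 10 - 45*(-2))*12 + 6 = (-1*2025 + 225 - 10 + 90)*12 + 6 = (-2025 + 225 - 10 + 90)*12 + 6 = -1720*12 + 6 = -20640 + 6 = -20634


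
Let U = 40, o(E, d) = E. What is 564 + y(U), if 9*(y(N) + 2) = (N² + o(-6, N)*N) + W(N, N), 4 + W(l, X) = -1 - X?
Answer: 6373/9 ≈ 708.11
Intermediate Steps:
W(l, X) = -5 - X (W(l, X) = -4 + (-1 - X) = -5 - X)
y(N) = -23/9 - 7*N/9 + N²/9 (y(N) = -2 + ((N² - 6*N) + (-5 - N))/9 = -2 + (-5 + N² - 7*N)/9 = -2 + (-5/9 - 7*N/9 + N²/9) = -23/9 - 7*N/9 + N²/9)
564 + y(U) = 564 + (-23/9 - 7/9*40 + (⅑)*40²) = 564 + (-23/9 - 280/9 + (⅑)*1600) = 564 + (-23/9 - 280/9 + 1600/9) = 564 + 1297/9 = 6373/9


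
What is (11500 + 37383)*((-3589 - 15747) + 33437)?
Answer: 689299183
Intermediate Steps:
(11500 + 37383)*((-3589 - 15747) + 33437) = 48883*(-19336 + 33437) = 48883*14101 = 689299183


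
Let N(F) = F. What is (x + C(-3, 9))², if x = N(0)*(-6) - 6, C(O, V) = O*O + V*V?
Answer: 7056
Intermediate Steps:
C(O, V) = O² + V²
x = -6 (x = 0*(-6) - 6 = 0 - 6 = -6)
(x + C(-3, 9))² = (-6 + ((-3)² + 9²))² = (-6 + (9 + 81))² = (-6 + 90)² = 84² = 7056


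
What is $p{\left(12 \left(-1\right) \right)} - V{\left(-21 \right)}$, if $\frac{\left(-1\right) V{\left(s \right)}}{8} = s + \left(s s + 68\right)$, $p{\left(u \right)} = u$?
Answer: $3892$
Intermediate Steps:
$V{\left(s \right)} = -544 - 8 s - 8 s^{2}$ ($V{\left(s \right)} = - 8 \left(s + \left(s s + 68\right)\right) = - 8 \left(s + \left(s^{2} + 68\right)\right) = - 8 \left(s + \left(68 + s^{2}\right)\right) = - 8 \left(68 + s + s^{2}\right) = -544 - 8 s - 8 s^{2}$)
$p{\left(12 \left(-1\right) \right)} - V{\left(-21 \right)} = 12 \left(-1\right) - \left(-544 - -168 - 8 \left(-21\right)^{2}\right) = -12 - \left(-544 + 168 - 3528\right) = -12 - -3904 = -12 + 3904 = 3892$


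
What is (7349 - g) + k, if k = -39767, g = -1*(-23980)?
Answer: -56398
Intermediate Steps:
g = 23980
(7349 - g) + k = (7349 - 1*23980) - 39767 = (7349 - 23980) - 39767 = -16631 - 39767 = -56398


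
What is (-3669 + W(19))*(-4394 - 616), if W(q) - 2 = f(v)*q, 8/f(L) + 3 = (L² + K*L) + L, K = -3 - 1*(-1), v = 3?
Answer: 18117830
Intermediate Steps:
K = -2 (K = -3 + 1 = -2)
f(L) = 8/(-3 + L² - L) (f(L) = 8/(-3 + ((L² - 2*L) + L)) = 8/(-3 + (L² - L)) = 8/(-3 + L² - L))
W(q) = 2 + 8*q/3 (W(q) = 2 + (8/(-3 + 3² - 1*3))*q = 2 + (8/(-3 + 9 - 3))*q = 2 + (8/3)*q = 2 + (8*(⅓))*q = 2 + 8*q/3)
(-3669 + W(19))*(-4394 - 616) = (-3669 + (2 + (8/3)*19))*(-4394 - 616) = (-3669 + (2 + 152/3))*(-5010) = (-3669 + 158/3)*(-5010) = -10849/3*(-5010) = 18117830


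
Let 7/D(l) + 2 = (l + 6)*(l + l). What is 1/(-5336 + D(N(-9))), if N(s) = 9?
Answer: -268/1430041 ≈ -0.00018741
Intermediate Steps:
D(l) = 7/(-2 + 2*l*(6 + l)) (D(l) = 7/(-2 + (l + 6)*(l + l)) = 7/(-2 + (6 + l)*(2*l)) = 7/(-2 + 2*l*(6 + l)))
1/(-5336 + D(N(-9))) = 1/(-5336 + 7/(2*(-1 + 9² + 6*9))) = 1/(-5336 + 7/(2*(-1 + 81 + 54))) = 1/(-5336 + (7/2)/134) = 1/(-5336 + (7/2)*(1/134)) = 1/(-5336 + 7/268) = 1/(-1430041/268) = -268/1430041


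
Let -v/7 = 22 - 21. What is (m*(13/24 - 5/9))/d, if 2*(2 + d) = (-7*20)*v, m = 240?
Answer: -5/732 ≈ -0.0068306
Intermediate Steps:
v = -7 (v = -7*(22 - 21) = -7*1 = -7)
d = 488 (d = -2 + (-7*20*(-7))/2 = -2 + (-140*(-7))/2 = -2 + (1/2)*980 = -2 + 490 = 488)
(m*(13/24 - 5/9))/d = (240*(13/24 - 5/9))/488 = (240*(13*(1/24) - 5*1/9))*(1/488) = (240*(13/24 - 5/9))*(1/488) = (240*(-1/72))*(1/488) = -10/3*1/488 = -5/732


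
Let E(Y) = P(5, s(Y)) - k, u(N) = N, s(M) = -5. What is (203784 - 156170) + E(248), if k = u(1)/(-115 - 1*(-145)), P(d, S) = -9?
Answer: 1428149/30 ≈ 47605.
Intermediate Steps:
k = 1/30 (k = 1/(-115 - 1*(-145)) = 1/(-115 + 145) = 1/30 ≈ 0.033333)
E(Y) = -271/30 (E(Y) = -9 - 1*1/30 = -9 - 1/30 = -271/30)
(203784 - 156170) + E(248) = (203784 - 156170) - 271/30 = 47614 - 271/30 = 1428149/30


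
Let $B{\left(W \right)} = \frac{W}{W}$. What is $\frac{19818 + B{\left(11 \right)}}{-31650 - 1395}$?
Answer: $- \frac{19819}{33045} \approx -0.59976$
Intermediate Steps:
$B{\left(W \right)} = 1$
$\frac{19818 + B{\left(11 \right)}}{-31650 - 1395} = \frac{19818 + 1}{-31650 - 1395} = \frac{19819}{-33045} = 19819 \left(- \frac{1}{33045}\right) = - \frac{19819}{33045}$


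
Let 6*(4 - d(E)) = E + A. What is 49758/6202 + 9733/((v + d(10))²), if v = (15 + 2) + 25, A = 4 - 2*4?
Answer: 80562008/6279525 ≈ 12.829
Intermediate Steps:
A = -4 (A = 4 - 8 = -4)
d(E) = 14/3 - E/6 (d(E) = 4 - (E - 4)/6 = 4 - (-4 + E)/6 = 4 + (⅔ - E/6) = 14/3 - E/6)
v = 42 (v = 17 + 25 = 42)
49758/6202 + 9733/((v + d(10))²) = 49758/6202 + 9733/((42 + (14/3 - ⅙*10))²) = 49758*(1/6202) + 9733/((42 + (14/3 - 5/3))²) = 24879/3101 + 9733/((42 + 3)²) = 24879/3101 + 9733/(45²) = 24879/3101 + 9733/2025 = 80562008/6279525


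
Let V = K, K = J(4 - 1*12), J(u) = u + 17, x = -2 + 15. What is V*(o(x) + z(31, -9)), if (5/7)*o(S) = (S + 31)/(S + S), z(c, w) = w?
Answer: -3879/65 ≈ -59.677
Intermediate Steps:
x = 13
J(u) = 17 + u
K = 9 (K = 17 + (4 - 1*12) = 17 + (4 - 12) = 17 - 8 = 9)
o(S) = 7*(31 + S)/(10*S) (o(S) = 7*((S + 31)/(S + S))/5 = 7*((31 + S)/((2*S)))/5 = 7*((31 + S)*(1/(2*S)))/5 = 7*((31 + S)/(2*S))/5 = 7*(31 + S)/(10*S))
V = 9
V*(o(x) + z(31, -9)) = 9*((7/10)*(31 + 13)/13 - 9) = 9*((7/10)*(1/13)*44 - 9) = 9*(154/65 - 9) = 9*(-431/65) = -3879/65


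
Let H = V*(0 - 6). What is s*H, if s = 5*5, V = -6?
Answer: 900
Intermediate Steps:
s = 25
H = 36 (H = -6*(0 - 6) = -6*(-6) = 36)
s*H = 25*36 = 900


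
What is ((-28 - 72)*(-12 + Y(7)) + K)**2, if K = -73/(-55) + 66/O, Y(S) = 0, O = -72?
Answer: 627693337441/435600 ≈ 1.4410e+6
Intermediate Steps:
K = 271/660 (K = -73/(-55) + 66/(-72) = -73*(-1/55) + 66*(-1/72) = 73/55 - 11/12 = 271/660 ≈ 0.41061)
((-28 - 72)*(-12 + Y(7)) + K)**2 = ((-28 - 72)*(-12 + 0) + 271/660)**2 = (-100*(-12) + 271/660)**2 = (1200 + 271/660)**2 = (792271/660)**2 = 627693337441/435600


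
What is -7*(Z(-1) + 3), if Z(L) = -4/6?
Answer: -49/3 ≈ -16.333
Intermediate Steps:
Z(L) = -⅔ (Z(L) = -4*⅙ = -⅔)
-7*(Z(-1) + 3) = -7*(-⅔ + 3) = -7*7/3 = -1*49/3 = -49/3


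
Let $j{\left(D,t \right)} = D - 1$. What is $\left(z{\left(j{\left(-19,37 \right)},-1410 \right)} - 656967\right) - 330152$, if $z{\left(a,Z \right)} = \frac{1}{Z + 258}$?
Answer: $- \frac{1137161089}{1152} \approx -9.8712 \cdot 10^{5}$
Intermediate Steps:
$j{\left(D,t \right)} = -1 + D$
$z{\left(a,Z \right)} = \frac{1}{258 + Z}$
$\left(z{\left(j{\left(-19,37 \right)},-1410 \right)} - 656967\right) - 330152 = \left(\frac{1}{258 - 1410} - 656967\right) - 330152 = \left(\frac{1}{-1152} - 656967\right) - 330152 = \left(- \frac{1}{1152} - 656967\right) - 330152 = - \frac{756825985}{1152} - 330152 = - \frac{1137161089}{1152}$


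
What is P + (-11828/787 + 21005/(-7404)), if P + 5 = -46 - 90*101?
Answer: -53368237115/5826948 ≈ -9158.9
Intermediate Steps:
P = -9141 (P = -5 + (-46 - 90*101) = -5 + (-46 - 9090) = -5 - 9136 = -9141)
P + (-11828/787 + 21005/(-7404)) = -9141 + (-11828/787 + 21005/(-7404)) = -9141 + (-11828*1/787 + 21005*(-1/7404)) = -9141 + (-11828/787 - 21005/7404) = -9141 - 104105447/5826948 = -53368237115/5826948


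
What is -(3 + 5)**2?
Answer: -64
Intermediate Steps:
-(3 + 5)**2 = -1*8**2 = -1*64 = -64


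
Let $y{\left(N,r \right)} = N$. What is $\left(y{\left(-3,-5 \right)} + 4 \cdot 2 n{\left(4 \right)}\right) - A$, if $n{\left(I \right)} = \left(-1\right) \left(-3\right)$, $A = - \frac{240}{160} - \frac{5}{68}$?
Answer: $\frac{1535}{68} \approx 22.574$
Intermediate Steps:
$A = - \frac{107}{68}$ ($A = \left(-240\right) \frac{1}{160} - \frac{5}{68} = - \frac{3}{2} - \frac{5}{68} = - \frac{107}{68} \approx -1.5735$)
$n{\left(I \right)} = 3$
$\left(y{\left(-3,-5 \right)} + 4 \cdot 2 n{\left(4 \right)}\right) - A = \left(-3 + 4 \cdot 2 \cdot 3\right) - - \frac{107}{68} = \left(-3 + 8 \cdot 3\right) + \frac{107}{68} = \left(-3 + 24\right) + \frac{107}{68} = 21 + \frac{107}{68} = \frac{1535}{68}$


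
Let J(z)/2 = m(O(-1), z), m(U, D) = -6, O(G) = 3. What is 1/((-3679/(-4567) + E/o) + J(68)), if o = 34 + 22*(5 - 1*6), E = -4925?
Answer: -54804/23105975 ≈ -0.0023719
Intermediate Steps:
J(z) = -12 (J(z) = 2*(-6) = -12)
o = 12 (o = 34 + 22*(5 - 6) = 34 + 22*(-1) = 34 - 22 = 12)
1/((-3679/(-4567) + E/o) + J(68)) = 1/((-3679/(-4567) - 4925/12) - 12) = 1/((-3679*(-1/4567) - 4925*1/12) - 12) = 1/((3679/4567 - 4925/12) - 12) = 1/(-22448327/54804 - 12) = 1/(-23105975/54804) = -54804/23105975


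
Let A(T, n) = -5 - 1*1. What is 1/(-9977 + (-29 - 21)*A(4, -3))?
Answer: -1/9677 ≈ -0.00010334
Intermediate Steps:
A(T, n) = -6 (A(T, n) = -5 - 1 = -6)
1/(-9977 + (-29 - 21)*A(4, -3)) = 1/(-9977 + (-29 - 21)*(-6)) = 1/(-9977 - 50*(-6)) = 1/(-9977 + 300) = 1/(-9677) = -1/9677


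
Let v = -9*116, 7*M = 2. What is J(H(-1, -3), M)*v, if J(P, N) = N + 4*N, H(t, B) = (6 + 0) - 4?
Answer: -10440/7 ≈ -1491.4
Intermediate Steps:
H(t, B) = 2 (H(t, B) = 6 - 4 = 2)
M = 2/7 (M = (⅐)*2 = 2/7 ≈ 0.28571)
J(P, N) = 5*N
v = -1044
J(H(-1, -3), M)*v = (5*(2/7))*(-1044) = (10/7)*(-1044) = -10440/7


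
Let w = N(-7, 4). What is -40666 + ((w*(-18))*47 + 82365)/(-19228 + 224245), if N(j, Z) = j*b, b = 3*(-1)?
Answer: -2779052241/68339 ≈ -40666.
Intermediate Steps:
b = -3
N(j, Z) = -3*j (N(j, Z) = j*(-3) = -3*j)
w = 21 (w = -3*(-7) = 21)
-40666 + ((w*(-18))*47 + 82365)/(-19228 + 224245) = -40666 + ((21*(-18))*47 + 82365)/(-19228 + 224245) = -40666 + (-378*47 + 82365)/205017 = -40666 + (-17766 + 82365)*(1/205017) = -40666 + 64599*(1/205017) = -40666 + 21533/68339 = -2779052241/68339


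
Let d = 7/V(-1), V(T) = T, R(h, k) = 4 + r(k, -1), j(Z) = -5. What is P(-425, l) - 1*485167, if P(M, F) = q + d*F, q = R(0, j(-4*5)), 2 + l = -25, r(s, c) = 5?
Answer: -484969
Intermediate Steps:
l = -27 (l = -2 - 25 = -27)
R(h, k) = 9 (R(h, k) = 4 + 5 = 9)
d = -7 (d = 7/(-1) = 7*(-1) = -7)
q = 9
P(M, F) = 9 - 7*F
P(-425, l) - 1*485167 = (9 - 7*(-27)) - 1*485167 = (9 + 189) - 485167 = 198 - 485167 = -484969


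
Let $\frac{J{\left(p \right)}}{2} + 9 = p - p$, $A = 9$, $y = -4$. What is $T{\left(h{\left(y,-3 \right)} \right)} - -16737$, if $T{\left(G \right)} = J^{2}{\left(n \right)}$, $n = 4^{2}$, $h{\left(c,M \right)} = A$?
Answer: $17061$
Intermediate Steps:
$h{\left(c,M \right)} = 9$
$n = 16$
$J{\left(p \right)} = -18$ ($J{\left(p \right)} = -18 + 2 \left(p - p\right) = -18 + 2 \cdot 0 = -18 + 0 = -18$)
$T{\left(G \right)} = 324$ ($T{\left(G \right)} = \left(-18\right)^{2} = 324$)
$T{\left(h{\left(y,-3 \right)} \right)} - -16737 = 324 - -16737 = 324 + 16737 = 17061$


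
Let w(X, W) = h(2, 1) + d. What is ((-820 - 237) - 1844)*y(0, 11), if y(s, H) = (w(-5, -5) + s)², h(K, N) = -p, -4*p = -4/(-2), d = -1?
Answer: -2901/4 ≈ -725.25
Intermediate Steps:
p = -½ (p = -(-1)/(-2) = -(-1)*(-1)/2 = -¼*2 = -½ ≈ -0.50000)
h(K, N) = ½ (h(K, N) = -1*(-½) = ½)
w(X, W) = -½ (w(X, W) = ½ - 1 = -½)
y(s, H) = (-½ + s)²
((-820 - 237) - 1844)*y(0, 11) = ((-820 - 237) - 1844)*((-1 + 2*0)²/4) = (-1057 - 1844)*((-1 + 0)²/4) = -2901*(-1)²/4 = -2901/4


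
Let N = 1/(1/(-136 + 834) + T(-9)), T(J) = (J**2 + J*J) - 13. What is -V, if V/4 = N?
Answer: -2792/104003 ≈ -0.026845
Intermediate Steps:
T(J) = -13 + 2*J**2 (T(J) = (J**2 + J**2) - 13 = 2*J**2 - 13 = -13 + 2*J**2)
N = 698/104003 (N = 1/(1/(-136 + 834) + (-13 + 2*(-9)**2)) = 1/(1/698 + (-13 + 2*81)) = 1/(1/698 + (-13 + 162)) = 1/(1/698 + 149) = 1/(104003/698) = 698/104003 ≈ 0.0067113)
V = 2792/104003 (V = 4*(698/104003) = 2792/104003 ≈ 0.026845)
-V = -1*2792/104003 = -2792/104003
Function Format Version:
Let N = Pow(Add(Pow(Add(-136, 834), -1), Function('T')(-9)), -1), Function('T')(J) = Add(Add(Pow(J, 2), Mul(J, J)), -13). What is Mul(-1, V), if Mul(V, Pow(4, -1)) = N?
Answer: Rational(-2792, 104003) ≈ -0.026845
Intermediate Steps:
Function('T')(J) = Add(-13, Mul(2, Pow(J, 2))) (Function('T')(J) = Add(Add(Pow(J, 2), Pow(J, 2)), -13) = Add(Mul(2, Pow(J, 2)), -13) = Add(-13, Mul(2, Pow(J, 2))))
N = Rational(698, 104003) (N = Pow(Add(Pow(Add(-136, 834), -1), Add(-13, Mul(2, Pow(-9, 2)))), -1) = Pow(Add(Pow(698, -1), Add(-13, Mul(2, 81))), -1) = Pow(Add(Rational(1, 698), Add(-13, 162)), -1) = Pow(Add(Rational(1, 698), 149), -1) = Pow(Rational(104003, 698), -1) = Rational(698, 104003) ≈ 0.0067113)
V = Rational(2792, 104003) (V = Mul(4, Rational(698, 104003)) = Rational(2792, 104003) ≈ 0.026845)
Mul(-1, V) = Mul(-1, Rational(2792, 104003)) = Rational(-2792, 104003)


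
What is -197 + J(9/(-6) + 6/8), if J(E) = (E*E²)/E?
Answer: -3143/16 ≈ -196.44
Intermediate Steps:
J(E) = E² (J(E) = E³/E = E²)
-197 + J(9/(-6) + 6/8) = -197 + (9/(-6) + 6/8)² = -197 + (9*(-⅙) + 6*(⅛))² = -197 + (-3/2 + ¾)² = -197 + (-¾)² = -197 + 9/16 = -3143/16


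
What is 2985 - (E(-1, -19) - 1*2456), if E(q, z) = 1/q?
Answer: 5442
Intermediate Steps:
2985 - (E(-1, -19) - 1*2456) = 2985 - (1/(-1) - 1*2456) = 2985 - (-1 - 2456) = 2985 - 1*(-2457) = 2985 + 2457 = 5442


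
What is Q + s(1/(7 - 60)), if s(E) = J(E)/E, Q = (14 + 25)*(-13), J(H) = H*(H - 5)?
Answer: -27137/53 ≈ -512.02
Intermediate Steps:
J(H) = H*(-5 + H)
Q = -507 (Q = 39*(-13) = -507)
s(E) = -5 + E (s(E) = (E*(-5 + E))/E = -5 + E)
Q + s(1/(7 - 60)) = -507 + (-5 + 1/(7 - 60)) = -507 + (-5 + 1/(-53)) = -507 + (-5 - 1/53) = -507 - 266/53 = -27137/53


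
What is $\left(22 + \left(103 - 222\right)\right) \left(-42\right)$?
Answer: $4074$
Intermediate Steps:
$\left(22 + \left(103 - 222\right)\right) \left(-42\right) = \left(22 - 119\right) \left(-42\right) = \left(-97\right) \left(-42\right) = 4074$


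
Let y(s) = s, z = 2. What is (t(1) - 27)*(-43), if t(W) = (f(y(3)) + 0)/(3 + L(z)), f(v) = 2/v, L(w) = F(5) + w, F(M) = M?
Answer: 17372/15 ≈ 1158.1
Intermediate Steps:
L(w) = 5 + w
t(W) = 1/15 (t(W) = (2/3 + 0)/(3 + (5 + 2)) = (2*(⅓) + 0)/(3 + 7) = (⅔ + 0)/10 = (⅔)*(⅒) = 1/15)
(t(1) - 27)*(-43) = (1/15 - 27)*(-43) = -404/15*(-43) = 17372/15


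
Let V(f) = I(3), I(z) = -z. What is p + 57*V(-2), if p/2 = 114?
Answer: 57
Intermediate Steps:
p = 228 (p = 2*114 = 228)
V(f) = -3 (V(f) = -1*3 = -3)
p + 57*V(-2) = 228 + 57*(-3) = 228 - 171 = 57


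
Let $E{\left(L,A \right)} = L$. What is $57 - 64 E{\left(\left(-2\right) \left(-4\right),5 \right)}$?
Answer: $-455$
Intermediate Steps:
$57 - 64 E{\left(\left(-2\right) \left(-4\right),5 \right)} = 57 - 64 \left(\left(-2\right) \left(-4\right)\right) = 57 - 512 = -455$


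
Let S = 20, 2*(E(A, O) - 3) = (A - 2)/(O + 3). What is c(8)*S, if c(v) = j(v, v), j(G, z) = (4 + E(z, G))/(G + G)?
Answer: 100/11 ≈ 9.0909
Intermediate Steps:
E(A, O) = 3 + (-2 + A)/(2*(3 + O)) (E(A, O) = 3 + ((A - 2)/(O + 3))/2 = 3 + ((-2 + A)/(3 + O))/2 = 3 + (-2 + A)/(2*(3 + O)))
j(G, z) = (4 + (16 + z + 6*G)/(2*(3 + G)))/(2*G) (j(G, z) = (4 + (16 + z + 6*G)/(2*(3 + G)))/(G + G) = (4 + (16 + z + 6*G)/(2*(3 + G)))/((2*G)) = (4 + (16 + z + 6*G)/(2*(3 + G)))*(1/(2*G)) = (4 + (16 + z + 6*G)/(2*(3 + G)))/(2*G))
c(v) = (40 + 15*v)/(4*v*(3 + v)) (c(v) = (40 + v + 14*v)/(4*v*(3 + v)) = (40 + 15*v)/(4*v*(3 + v)))
c(8)*S = ((5/4)*(8 + 3*8)/(8*(3 + 8)))*20 = ((5/4)*(⅛)*(8 + 24)/11)*20 = ((5/4)*(⅛)*(1/11)*32)*20 = (5/11)*20 = 100/11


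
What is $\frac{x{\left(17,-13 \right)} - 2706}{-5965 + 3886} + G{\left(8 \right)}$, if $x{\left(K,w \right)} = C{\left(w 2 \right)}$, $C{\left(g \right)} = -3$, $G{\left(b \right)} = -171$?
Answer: $- \frac{5600}{33} \approx -169.7$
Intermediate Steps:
$x{\left(K,w \right)} = -3$
$\frac{x{\left(17,-13 \right)} - 2706}{-5965 + 3886} + G{\left(8 \right)} = \frac{-3 - 2706}{-5965 + 3886} - 171 = - \frac{2709}{-2079} - 171 = \left(-2709\right) \left(- \frac{1}{2079}\right) - 171 = \frac{43}{33} - 171 = - \frac{5600}{33}$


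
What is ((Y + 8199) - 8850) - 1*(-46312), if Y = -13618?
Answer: 32043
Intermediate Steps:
((Y + 8199) - 8850) - 1*(-46312) = ((-13618 + 8199) - 8850) - 1*(-46312) = (-5419 - 8850) + 46312 = -14269 + 46312 = 32043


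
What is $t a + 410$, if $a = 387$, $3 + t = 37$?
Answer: $13568$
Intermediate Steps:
$t = 34$ ($t = -3 + 37 = 34$)
$t a + 410 = 34 \cdot 387 + 410 = 13158 + 410 = 13568$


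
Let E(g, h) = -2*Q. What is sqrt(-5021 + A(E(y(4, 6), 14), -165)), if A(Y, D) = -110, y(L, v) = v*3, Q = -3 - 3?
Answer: I*sqrt(5131) ≈ 71.631*I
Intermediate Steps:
Q = -6
y(L, v) = 3*v
E(g, h) = 12 (E(g, h) = -2*(-6) = 12)
sqrt(-5021 + A(E(y(4, 6), 14), -165)) = sqrt(-5021 - 110) = sqrt(-5131) = I*sqrt(5131)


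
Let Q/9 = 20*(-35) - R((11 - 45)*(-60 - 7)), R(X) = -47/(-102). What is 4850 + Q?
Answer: -49441/34 ≈ -1454.1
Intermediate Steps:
R(X) = 47/102 (R(X) = -47*(-1/102) = 47/102)
Q = -214341/34 (Q = 9*(20*(-35) - 1*47/102) = 9*(-700 - 47/102) = 9*(-71447/102) = -214341/34 ≈ -6304.1)
4850 + Q = 4850 - 214341/34 = -49441/34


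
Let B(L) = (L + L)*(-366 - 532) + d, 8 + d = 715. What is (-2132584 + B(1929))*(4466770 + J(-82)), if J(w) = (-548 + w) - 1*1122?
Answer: -24987852599498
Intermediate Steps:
d = 707 (d = -8 + 715 = 707)
J(w) = -1670 + w (J(w) = (-548 + w) - 1122 = -1670 + w)
B(L) = 707 - 1796*L (B(L) = (L + L)*(-366 - 532) + 707 = (2*L)*(-898) + 707 = -1796*L + 707 = 707 - 1796*L)
(-2132584 + B(1929))*(4466770 + J(-82)) = (-2132584 + (707 - 1796*1929))*(4466770 + (-1670 - 82)) = (-2132584 + (707 - 3464484))*(4466770 - 1752) = (-2132584 - 3463777)*4465018 = -5596361*4465018 = -24987852599498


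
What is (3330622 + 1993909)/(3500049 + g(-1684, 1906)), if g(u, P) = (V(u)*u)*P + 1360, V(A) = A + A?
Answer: 5324531/10813784481 ≈ 0.00049238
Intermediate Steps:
V(A) = 2*A
g(u, P) = 1360 + 2*P*u² (g(u, P) = ((2*u)*u)*P + 1360 = (2*u²)*P + 1360 = 2*P*u² + 1360 = 1360 + 2*P*u²)
(3330622 + 1993909)/(3500049 + g(-1684, 1906)) = (3330622 + 1993909)/(3500049 + (1360 + 2*1906*(-1684)²)) = 5324531/(3500049 + (1360 + 2*1906*2835856)) = 5324531/(3500049 + (1360 + 10810283072)) = 5324531/(3500049 + 10810284432) = 5324531/10813784481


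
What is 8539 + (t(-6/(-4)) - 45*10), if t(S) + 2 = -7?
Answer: 8080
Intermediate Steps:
t(S) = -9 (t(S) = -2 - 7 = -9)
8539 + (t(-6/(-4)) - 45*10) = 8539 + (-9 - 45*10) = 8539 + (-9 - 450) = 8539 - 459 = 8080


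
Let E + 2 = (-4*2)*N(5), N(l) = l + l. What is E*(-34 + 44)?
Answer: -820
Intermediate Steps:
N(l) = 2*l
E = -82 (E = -2 + (-4*2)*(2*5) = -2 - 8*10 = -2 - 80 = -82)
E*(-34 + 44) = -82*(-34 + 44) = -82*10 = -820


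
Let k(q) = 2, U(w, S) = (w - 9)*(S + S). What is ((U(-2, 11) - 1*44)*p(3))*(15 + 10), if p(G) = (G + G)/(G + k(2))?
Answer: -8580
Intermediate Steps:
U(w, S) = 2*S*(-9 + w) (U(w, S) = (-9 + w)*(2*S) = 2*S*(-9 + w))
p(G) = 2*G/(2 + G) (p(G) = (G + G)/(G + 2) = (2*G)/(2 + G) = 2*G/(2 + G))
((U(-2, 11) - 1*44)*p(3))*(15 + 10) = ((2*11*(-9 - 2) - 1*44)*(2*3/(2 + 3)))*(15 + 10) = ((2*11*(-11) - 44)*(2*3/5))*25 = ((-242 - 44)*(2*3*(1/5)))*25 = -286*6/5*25 = -1716/5*25 = -8580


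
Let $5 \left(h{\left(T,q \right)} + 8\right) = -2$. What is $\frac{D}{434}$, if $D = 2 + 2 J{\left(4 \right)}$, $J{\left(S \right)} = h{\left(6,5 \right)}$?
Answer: $- \frac{37}{1085} \approx -0.034101$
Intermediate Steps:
$h{\left(T,q \right)} = - \frac{42}{5}$ ($h{\left(T,q \right)} = -8 + \frac{1}{5} \left(-2\right) = -8 - \frac{2}{5} = - \frac{42}{5}$)
$J{\left(S \right)} = - \frac{42}{5}$
$D = - \frac{74}{5}$ ($D = 2 + 2 \left(- \frac{42}{5}\right) = 2 - \frac{84}{5} = - \frac{74}{5} \approx -14.8$)
$\frac{D}{434} = - \frac{74}{5 \cdot 434} = \left(- \frac{74}{5}\right) \frac{1}{434} = - \frac{37}{1085}$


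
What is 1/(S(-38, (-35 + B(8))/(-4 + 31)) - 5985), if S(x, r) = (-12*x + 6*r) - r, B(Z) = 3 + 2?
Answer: -9/49811 ≈ -0.00018068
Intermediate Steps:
B(Z) = 5
S(x, r) = -12*x + 5*r
1/(S(-38, (-35 + B(8))/(-4 + 31)) - 5985) = 1/((-12*(-38) + 5*((-35 + 5)/(-4 + 31))) - 5985) = 1/((456 + 5*(-30/27)) - 5985) = 1/((456 + 5*(-30*1/27)) - 5985) = 1/((456 + 5*(-10/9)) - 5985) = 1/((456 - 50/9) - 5985) = 1/(4054/9 - 5985) = 1/(-49811/9) = -9/49811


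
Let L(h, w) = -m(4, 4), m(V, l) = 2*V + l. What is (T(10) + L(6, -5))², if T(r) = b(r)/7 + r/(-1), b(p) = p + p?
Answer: 17956/49 ≈ 366.45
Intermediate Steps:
b(p) = 2*p
T(r) = -5*r/7 (T(r) = (2*r)/7 + r/(-1) = (2*r)*(⅐) + r*(-1) = 2*r/7 - r = -5*r/7)
m(V, l) = l + 2*V
L(h, w) = -12 (L(h, w) = -(4 + 2*4) = -(4 + 8) = -1*12 = -12)
(T(10) + L(6, -5))² = (-5/7*10 - 12)² = (-50/7 - 12)² = (-134/7)² = 17956/49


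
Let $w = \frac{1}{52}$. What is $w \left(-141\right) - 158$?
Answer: $- \frac{8357}{52} \approx -160.71$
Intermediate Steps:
$w = \frac{1}{52} \approx 0.019231$
$w \left(-141\right) - 158 = \frac{1}{52} \left(-141\right) - 158 = - \frac{141}{52} - 158 = - \frac{8357}{52}$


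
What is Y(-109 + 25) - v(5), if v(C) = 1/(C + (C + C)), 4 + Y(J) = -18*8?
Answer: -2221/15 ≈ -148.07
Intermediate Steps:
Y(J) = -148 (Y(J) = -4 - 18*8 = -4 - 144 = -148)
v(C) = 1/(3*C) (v(C) = 1/(C + 2*C) = 1/(3*C))
Y(-109 + 25) - v(5) = -148 - 1/(3*5) = -148 - 1*1/15 = -148 - 1/15 = -2221/15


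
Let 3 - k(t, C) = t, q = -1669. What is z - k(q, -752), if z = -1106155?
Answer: -1107827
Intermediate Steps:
k(t, C) = 3 - t
z - k(q, -752) = -1106155 - (3 - 1*(-1669)) = -1106155 - (3 + 1669) = -1106155 - 1*1672 = -1106155 - 1672 = -1107827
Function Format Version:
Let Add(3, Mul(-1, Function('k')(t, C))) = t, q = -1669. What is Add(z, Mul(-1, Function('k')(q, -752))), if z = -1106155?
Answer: -1107827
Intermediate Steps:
Function('k')(t, C) = Add(3, Mul(-1, t))
Add(z, Mul(-1, Function('k')(q, -752))) = Add(-1106155, Mul(-1, Add(3, Mul(-1, -1669)))) = Add(-1106155, Mul(-1, Add(3, 1669))) = Add(-1106155, Mul(-1, 1672)) = Add(-1106155, -1672) = -1107827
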